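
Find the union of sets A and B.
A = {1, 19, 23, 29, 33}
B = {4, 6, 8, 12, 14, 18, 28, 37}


Set A = {1, 19, 23, 29, 33}
Set B = {4, 6, 8, 12, 14, 18, 28, 37}
A ∪ B includes all elements in either set.
Elements from A: {1, 19, 23, 29, 33}
Elements from B not already included: {4, 6, 8, 12, 14, 18, 28, 37}
A ∪ B = {1, 4, 6, 8, 12, 14, 18, 19, 23, 28, 29, 33, 37}

{1, 4, 6, 8, 12, 14, 18, 19, 23, 28, 29, 33, 37}


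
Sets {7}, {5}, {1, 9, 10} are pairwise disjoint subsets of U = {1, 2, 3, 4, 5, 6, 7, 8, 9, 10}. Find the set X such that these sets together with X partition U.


U = {1, 2, 3, 4, 5, 6, 7, 8, 9, 10}
Shown blocks: {7}, {5}, {1, 9, 10}
A partition's blocks are pairwise disjoint and cover U, so the missing block = U \ (union of shown blocks).
Union of shown blocks: {1, 5, 7, 9, 10}
Missing block = U \ (union) = {2, 3, 4, 6, 8}

{2, 3, 4, 6, 8}


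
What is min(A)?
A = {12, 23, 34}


Set A = {12, 23, 34}
Elements in ascending order: 12, 23, 34
The smallest element is 12.

12


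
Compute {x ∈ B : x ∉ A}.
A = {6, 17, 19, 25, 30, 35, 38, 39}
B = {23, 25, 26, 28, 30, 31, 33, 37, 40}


Set A = {6, 17, 19, 25, 30, 35, 38, 39}
Set B = {23, 25, 26, 28, 30, 31, 33, 37, 40}
Check each element of B against A:
23 ∉ A (include), 25 ∈ A, 26 ∉ A (include), 28 ∉ A (include), 30 ∈ A, 31 ∉ A (include), 33 ∉ A (include), 37 ∉ A (include), 40 ∉ A (include)
Elements of B not in A: {23, 26, 28, 31, 33, 37, 40}

{23, 26, 28, 31, 33, 37, 40}


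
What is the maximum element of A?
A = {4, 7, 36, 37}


Set A = {4, 7, 36, 37}
Elements in ascending order: 4, 7, 36, 37
The largest element is 37.

37


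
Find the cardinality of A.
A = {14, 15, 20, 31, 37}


Set A = {14, 15, 20, 31, 37}
Listing elements: 14, 15, 20, 31, 37
Counting: 5 elements
|A| = 5

5


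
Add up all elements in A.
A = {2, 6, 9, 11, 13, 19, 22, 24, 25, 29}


Set A = {2, 6, 9, 11, 13, 19, 22, 24, 25, 29}
Sum = 2 + 6 + 9 + 11 + 13 + 19 + 22 + 24 + 25 + 29 = 160

160


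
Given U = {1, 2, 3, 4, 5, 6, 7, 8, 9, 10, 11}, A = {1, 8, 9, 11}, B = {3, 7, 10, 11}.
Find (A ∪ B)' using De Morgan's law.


U = {1, 2, 3, 4, 5, 6, 7, 8, 9, 10, 11}
A = {1, 8, 9, 11}, B = {3, 7, 10, 11}
A ∪ B = {1, 3, 7, 8, 9, 10, 11}
(A ∪ B)' = U \ (A ∪ B) = {2, 4, 5, 6}
Verification via A' ∩ B': A' = {2, 3, 4, 5, 6, 7, 10}, B' = {1, 2, 4, 5, 6, 8, 9}
A' ∩ B' = {2, 4, 5, 6} ✓

{2, 4, 5, 6}


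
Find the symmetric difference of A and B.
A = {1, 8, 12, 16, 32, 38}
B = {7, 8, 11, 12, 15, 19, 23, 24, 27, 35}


Set A = {1, 8, 12, 16, 32, 38}
Set B = {7, 8, 11, 12, 15, 19, 23, 24, 27, 35}
A △ B = (A \ B) ∪ (B \ A)
Elements in A but not B: {1, 16, 32, 38}
Elements in B but not A: {7, 11, 15, 19, 23, 24, 27, 35}
A △ B = {1, 7, 11, 15, 16, 19, 23, 24, 27, 32, 35, 38}

{1, 7, 11, 15, 16, 19, 23, 24, 27, 32, 35, 38}


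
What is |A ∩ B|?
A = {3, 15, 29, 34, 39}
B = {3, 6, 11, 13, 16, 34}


Set A = {3, 15, 29, 34, 39}
Set B = {3, 6, 11, 13, 16, 34}
A ∩ B = {3, 34}
|A ∩ B| = 2

2


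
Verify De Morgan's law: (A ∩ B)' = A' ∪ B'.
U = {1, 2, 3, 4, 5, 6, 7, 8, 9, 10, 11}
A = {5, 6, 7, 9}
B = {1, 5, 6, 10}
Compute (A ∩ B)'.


U = {1, 2, 3, 4, 5, 6, 7, 8, 9, 10, 11}
A = {5, 6, 7, 9}, B = {1, 5, 6, 10}
A ∩ B = {5, 6}
(A ∩ B)' = U \ (A ∩ B) = {1, 2, 3, 4, 7, 8, 9, 10, 11}
Verification via A' ∪ B': A' = {1, 2, 3, 4, 8, 10, 11}, B' = {2, 3, 4, 7, 8, 9, 11}
A' ∪ B' = {1, 2, 3, 4, 7, 8, 9, 10, 11} ✓

{1, 2, 3, 4, 7, 8, 9, 10, 11}


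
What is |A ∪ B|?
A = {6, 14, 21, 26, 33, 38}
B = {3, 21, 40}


Set A = {6, 14, 21, 26, 33, 38}, |A| = 6
Set B = {3, 21, 40}, |B| = 3
A ∩ B = {21}, |A ∩ B| = 1
|A ∪ B| = |A| + |B| - |A ∩ B| = 6 + 3 - 1 = 8

8


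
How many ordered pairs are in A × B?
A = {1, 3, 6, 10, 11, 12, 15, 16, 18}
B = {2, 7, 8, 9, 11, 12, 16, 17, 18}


Set A = {1, 3, 6, 10, 11, 12, 15, 16, 18} has 9 elements.
Set B = {2, 7, 8, 9, 11, 12, 16, 17, 18} has 9 elements.
|A × B| = |A| × |B| = 9 × 9 = 81

81


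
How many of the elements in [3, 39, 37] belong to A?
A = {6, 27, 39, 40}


Set A = {6, 27, 39, 40}
Candidates: [3, 39, 37]
Check each candidate:
3 ∉ A, 39 ∈ A, 37 ∉ A
Count of candidates in A: 1

1


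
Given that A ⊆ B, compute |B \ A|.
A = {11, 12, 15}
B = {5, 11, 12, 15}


Set A = {11, 12, 15}, |A| = 3
Set B = {5, 11, 12, 15}, |B| = 4
Since A ⊆ B: B \ A = {5}
|B| - |A| = 4 - 3 = 1

1


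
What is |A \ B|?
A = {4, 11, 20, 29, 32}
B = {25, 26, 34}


Set A = {4, 11, 20, 29, 32}
Set B = {25, 26, 34}
A \ B = {4, 11, 20, 29, 32}
|A \ B| = 5

5


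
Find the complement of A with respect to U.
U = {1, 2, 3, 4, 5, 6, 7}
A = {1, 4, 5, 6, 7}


Universal set U = {1, 2, 3, 4, 5, 6, 7}
Set A = {1, 4, 5, 6, 7}
A' = U \ A = elements in U but not in A
Checking each element of U:
1 (in A, exclude), 2 (not in A, include), 3 (not in A, include), 4 (in A, exclude), 5 (in A, exclude), 6 (in A, exclude), 7 (in A, exclude)
A' = {2, 3}

{2, 3}


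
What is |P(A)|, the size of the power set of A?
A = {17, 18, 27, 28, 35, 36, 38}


Set A = {17, 18, 27, 28, 35, 36, 38}
|A| = 7
The power set P(A) contains all subsets of A.
|P(A)| = 2^|A| = 2^7 = 128

128


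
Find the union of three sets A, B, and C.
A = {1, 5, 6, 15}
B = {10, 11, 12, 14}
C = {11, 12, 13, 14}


Set A = {1, 5, 6, 15}
Set B = {10, 11, 12, 14}
Set C = {11, 12, 13, 14}
First, A ∪ B = {1, 5, 6, 10, 11, 12, 14, 15}
Then, (A ∪ B) ∪ C = {1, 5, 6, 10, 11, 12, 13, 14, 15}

{1, 5, 6, 10, 11, 12, 13, 14, 15}


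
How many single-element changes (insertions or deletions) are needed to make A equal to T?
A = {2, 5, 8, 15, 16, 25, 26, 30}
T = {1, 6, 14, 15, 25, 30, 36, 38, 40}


Set A = {2, 5, 8, 15, 16, 25, 26, 30}
Set T = {1, 6, 14, 15, 25, 30, 36, 38, 40}
Elements to remove from A (in A, not in T): {2, 5, 8, 16, 26} → 5 removals
Elements to add to A (in T, not in A): {1, 6, 14, 36, 38, 40} → 6 additions
Total edits = 5 + 6 = 11

11


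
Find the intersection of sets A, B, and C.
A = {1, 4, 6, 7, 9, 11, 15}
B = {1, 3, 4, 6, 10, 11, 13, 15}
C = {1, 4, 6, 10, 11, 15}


Set A = {1, 4, 6, 7, 9, 11, 15}
Set B = {1, 3, 4, 6, 10, 11, 13, 15}
Set C = {1, 4, 6, 10, 11, 15}
First, A ∩ B = {1, 4, 6, 11, 15}
Then, (A ∩ B) ∩ C = {1, 4, 6, 11, 15}

{1, 4, 6, 11, 15}


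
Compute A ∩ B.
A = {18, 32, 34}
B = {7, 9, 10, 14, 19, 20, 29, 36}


Set A = {18, 32, 34}
Set B = {7, 9, 10, 14, 19, 20, 29, 36}
A ∩ B includes only elements in both sets.
Check each element of A against B:
18 ✗, 32 ✗, 34 ✗
A ∩ B = {}

{}


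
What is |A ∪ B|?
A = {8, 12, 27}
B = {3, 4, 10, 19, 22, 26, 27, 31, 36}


Set A = {8, 12, 27}, |A| = 3
Set B = {3, 4, 10, 19, 22, 26, 27, 31, 36}, |B| = 9
A ∩ B = {27}, |A ∩ B| = 1
|A ∪ B| = |A| + |B| - |A ∩ B| = 3 + 9 - 1 = 11

11


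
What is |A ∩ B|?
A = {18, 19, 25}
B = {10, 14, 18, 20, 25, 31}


Set A = {18, 19, 25}
Set B = {10, 14, 18, 20, 25, 31}
A ∩ B = {18, 25}
|A ∩ B| = 2

2


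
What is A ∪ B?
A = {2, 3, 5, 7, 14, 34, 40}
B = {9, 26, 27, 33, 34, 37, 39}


Set A = {2, 3, 5, 7, 14, 34, 40}
Set B = {9, 26, 27, 33, 34, 37, 39}
A ∪ B includes all elements in either set.
Elements from A: {2, 3, 5, 7, 14, 34, 40}
Elements from B not already included: {9, 26, 27, 33, 37, 39}
A ∪ B = {2, 3, 5, 7, 9, 14, 26, 27, 33, 34, 37, 39, 40}

{2, 3, 5, 7, 9, 14, 26, 27, 33, 34, 37, 39, 40}


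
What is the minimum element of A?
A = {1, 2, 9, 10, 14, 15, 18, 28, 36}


Set A = {1, 2, 9, 10, 14, 15, 18, 28, 36}
Elements in ascending order: 1, 2, 9, 10, 14, 15, 18, 28, 36
The smallest element is 1.

1


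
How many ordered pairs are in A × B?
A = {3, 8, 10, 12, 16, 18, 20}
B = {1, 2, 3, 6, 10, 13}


Set A = {3, 8, 10, 12, 16, 18, 20} has 7 elements.
Set B = {1, 2, 3, 6, 10, 13} has 6 elements.
|A × B| = |A| × |B| = 7 × 6 = 42

42


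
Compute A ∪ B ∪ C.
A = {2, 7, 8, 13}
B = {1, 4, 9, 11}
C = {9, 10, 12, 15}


Set A = {2, 7, 8, 13}
Set B = {1, 4, 9, 11}
Set C = {9, 10, 12, 15}
First, A ∪ B = {1, 2, 4, 7, 8, 9, 11, 13}
Then, (A ∪ B) ∪ C = {1, 2, 4, 7, 8, 9, 10, 11, 12, 13, 15}

{1, 2, 4, 7, 8, 9, 10, 11, 12, 13, 15}


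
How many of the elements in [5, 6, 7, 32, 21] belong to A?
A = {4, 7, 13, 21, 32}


Set A = {4, 7, 13, 21, 32}
Candidates: [5, 6, 7, 32, 21]
Check each candidate:
5 ∉ A, 6 ∉ A, 7 ∈ A, 32 ∈ A, 21 ∈ A
Count of candidates in A: 3

3


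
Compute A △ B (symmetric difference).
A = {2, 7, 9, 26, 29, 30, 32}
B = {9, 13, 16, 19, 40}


Set A = {2, 7, 9, 26, 29, 30, 32}
Set B = {9, 13, 16, 19, 40}
A △ B = (A \ B) ∪ (B \ A)
Elements in A but not B: {2, 7, 26, 29, 30, 32}
Elements in B but not A: {13, 16, 19, 40}
A △ B = {2, 7, 13, 16, 19, 26, 29, 30, 32, 40}

{2, 7, 13, 16, 19, 26, 29, 30, 32, 40}


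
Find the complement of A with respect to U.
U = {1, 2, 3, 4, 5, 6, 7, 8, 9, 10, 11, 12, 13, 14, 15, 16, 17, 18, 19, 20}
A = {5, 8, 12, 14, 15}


Universal set U = {1, 2, 3, 4, 5, 6, 7, 8, 9, 10, 11, 12, 13, 14, 15, 16, 17, 18, 19, 20}
Set A = {5, 8, 12, 14, 15}
A' = U \ A = elements in U but not in A
Checking each element of U:
1 (not in A, include), 2 (not in A, include), 3 (not in A, include), 4 (not in A, include), 5 (in A, exclude), 6 (not in A, include), 7 (not in A, include), 8 (in A, exclude), 9 (not in A, include), 10 (not in A, include), 11 (not in A, include), 12 (in A, exclude), 13 (not in A, include), 14 (in A, exclude), 15 (in A, exclude), 16 (not in A, include), 17 (not in A, include), 18 (not in A, include), 19 (not in A, include), 20 (not in A, include)
A' = {1, 2, 3, 4, 6, 7, 9, 10, 11, 13, 16, 17, 18, 19, 20}

{1, 2, 3, 4, 6, 7, 9, 10, 11, 13, 16, 17, 18, 19, 20}


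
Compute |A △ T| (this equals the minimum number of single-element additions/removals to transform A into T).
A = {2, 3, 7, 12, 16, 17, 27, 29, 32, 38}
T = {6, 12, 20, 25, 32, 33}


Set A = {2, 3, 7, 12, 16, 17, 27, 29, 32, 38}
Set T = {6, 12, 20, 25, 32, 33}
Elements to remove from A (in A, not in T): {2, 3, 7, 16, 17, 27, 29, 38} → 8 removals
Elements to add to A (in T, not in A): {6, 20, 25, 33} → 4 additions
Total edits = 8 + 4 = 12

12


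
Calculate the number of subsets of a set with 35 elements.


The set has 35 elements.
The power set contains all possible subsets.
|P(A)| = 2^|A| = 2^35 = 34359738368

34359738368


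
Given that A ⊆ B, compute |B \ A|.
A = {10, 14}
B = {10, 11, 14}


Set A = {10, 14}, |A| = 2
Set B = {10, 11, 14}, |B| = 3
Since A ⊆ B: B \ A = {11}
|B| - |A| = 3 - 2 = 1

1


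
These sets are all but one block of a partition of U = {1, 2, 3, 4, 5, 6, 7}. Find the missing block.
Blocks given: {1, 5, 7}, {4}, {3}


U = {1, 2, 3, 4, 5, 6, 7}
Shown blocks: {1, 5, 7}, {4}, {3}
A partition's blocks are pairwise disjoint and cover U, so the missing block = U \ (union of shown blocks).
Union of shown blocks: {1, 3, 4, 5, 7}
Missing block = U \ (union) = {2, 6}

{2, 6}


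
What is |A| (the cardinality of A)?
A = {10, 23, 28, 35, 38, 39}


Set A = {10, 23, 28, 35, 38, 39}
Listing elements: 10, 23, 28, 35, 38, 39
Counting: 6 elements
|A| = 6

6


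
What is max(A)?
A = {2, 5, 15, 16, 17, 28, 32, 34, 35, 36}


Set A = {2, 5, 15, 16, 17, 28, 32, 34, 35, 36}
Elements in ascending order: 2, 5, 15, 16, 17, 28, 32, 34, 35, 36
The largest element is 36.

36


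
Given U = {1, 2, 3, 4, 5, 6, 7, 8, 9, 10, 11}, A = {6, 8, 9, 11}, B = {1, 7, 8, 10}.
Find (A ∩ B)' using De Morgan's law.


U = {1, 2, 3, 4, 5, 6, 7, 8, 9, 10, 11}
A = {6, 8, 9, 11}, B = {1, 7, 8, 10}
A ∩ B = {8}
(A ∩ B)' = U \ (A ∩ B) = {1, 2, 3, 4, 5, 6, 7, 9, 10, 11}
Verification via A' ∪ B': A' = {1, 2, 3, 4, 5, 7, 10}, B' = {2, 3, 4, 5, 6, 9, 11}
A' ∪ B' = {1, 2, 3, 4, 5, 6, 7, 9, 10, 11} ✓

{1, 2, 3, 4, 5, 6, 7, 9, 10, 11}


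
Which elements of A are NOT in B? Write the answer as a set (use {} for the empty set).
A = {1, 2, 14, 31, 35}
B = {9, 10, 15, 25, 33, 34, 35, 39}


Set A = {1, 2, 14, 31, 35}
Set B = {9, 10, 15, 25, 33, 34, 35, 39}
Check each element of A against B:
1 ∉ B (include), 2 ∉ B (include), 14 ∉ B (include), 31 ∉ B (include), 35 ∈ B
Elements of A not in B: {1, 2, 14, 31}

{1, 2, 14, 31}


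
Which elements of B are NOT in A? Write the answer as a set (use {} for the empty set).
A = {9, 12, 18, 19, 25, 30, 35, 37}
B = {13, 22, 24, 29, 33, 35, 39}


Set A = {9, 12, 18, 19, 25, 30, 35, 37}
Set B = {13, 22, 24, 29, 33, 35, 39}
Check each element of B against A:
13 ∉ A (include), 22 ∉ A (include), 24 ∉ A (include), 29 ∉ A (include), 33 ∉ A (include), 35 ∈ A, 39 ∉ A (include)
Elements of B not in A: {13, 22, 24, 29, 33, 39}

{13, 22, 24, 29, 33, 39}


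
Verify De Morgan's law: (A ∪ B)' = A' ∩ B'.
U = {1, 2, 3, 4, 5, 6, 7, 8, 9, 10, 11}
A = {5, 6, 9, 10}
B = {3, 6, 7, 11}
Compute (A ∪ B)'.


U = {1, 2, 3, 4, 5, 6, 7, 8, 9, 10, 11}
A = {5, 6, 9, 10}, B = {3, 6, 7, 11}
A ∪ B = {3, 5, 6, 7, 9, 10, 11}
(A ∪ B)' = U \ (A ∪ B) = {1, 2, 4, 8}
Verification via A' ∩ B': A' = {1, 2, 3, 4, 7, 8, 11}, B' = {1, 2, 4, 5, 8, 9, 10}
A' ∩ B' = {1, 2, 4, 8} ✓

{1, 2, 4, 8}


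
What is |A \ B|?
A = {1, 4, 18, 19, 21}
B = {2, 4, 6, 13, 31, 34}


Set A = {1, 4, 18, 19, 21}
Set B = {2, 4, 6, 13, 31, 34}
A \ B = {1, 18, 19, 21}
|A \ B| = 4

4


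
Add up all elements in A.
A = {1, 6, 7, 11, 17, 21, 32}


Set A = {1, 6, 7, 11, 17, 21, 32}
Sum = 1 + 6 + 7 + 11 + 17 + 21 + 32 = 95

95


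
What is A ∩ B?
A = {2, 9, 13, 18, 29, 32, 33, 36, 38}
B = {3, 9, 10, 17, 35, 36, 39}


Set A = {2, 9, 13, 18, 29, 32, 33, 36, 38}
Set B = {3, 9, 10, 17, 35, 36, 39}
A ∩ B includes only elements in both sets.
Check each element of A against B:
2 ✗, 9 ✓, 13 ✗, 18 ✗, 29 ✗, 32 ✗, 33 ✗, 36 ✓, 38 ✗
A ∩ B = {9, 36}

{9, 36}


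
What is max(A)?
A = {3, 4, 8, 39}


Set A = {3, 4, 8, 39}
Elements in ascending order: 3, 4, 8, 39
The largest element is 39.

39


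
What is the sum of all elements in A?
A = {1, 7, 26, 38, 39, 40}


Set A = {1, 7, 26, 38, 39, 40}
Sum = 1 + 7 + 26 + 38 + 39 + 40 = 151

151


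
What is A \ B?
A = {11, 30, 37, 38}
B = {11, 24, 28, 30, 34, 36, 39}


Set A = {11, 30, 37, 38}
Set B = {11, 24, 28, 30, 34, 36, 39}
A \ B includes elements in A that are not in B.
Check each element of A:
11 (in B, remove), 30 (in B, remove), 37 (not in B, keep), 38 (not in B, keep)
A \ B = {37, 38}

{37, 38}


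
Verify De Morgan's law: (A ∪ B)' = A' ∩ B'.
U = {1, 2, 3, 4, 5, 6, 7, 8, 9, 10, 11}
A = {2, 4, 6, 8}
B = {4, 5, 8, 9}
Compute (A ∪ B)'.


U = {1, 2, 3, 4, 5, 6, 7, 8, 9, 10, 11}
A = {2, 4, 6, 8}, B = {4, 5, 8, 9}
A ∪ B = {2, 4, 5, 6, 8, 9}
(A ∪ B)' = U \ (A ∪ B) = {1, 3, 7, 10, 11}
Verification via A' ∩ B': A' = {1, 3, 5, 7, 9, 10, 11}, B' = {1, 2, 3, 6, 7, 10, 11}
A' ∩ B' = {1, 3, 7, 10, 11} ✓

{1, 3, 7, 10, 11}


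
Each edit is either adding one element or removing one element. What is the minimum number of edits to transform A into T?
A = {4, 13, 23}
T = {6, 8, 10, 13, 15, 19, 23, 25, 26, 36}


Set A = {4, 13, 23}
Set T = {6, 8, 10, 13, 15, 19, 23, 25, 26, 36}
Elements to remove from A (in A, not in T): {4} → 1 removals
Elements to add to A (in T, not in A): {6, 8, 10, 15, 19, 25, 26, 36} → 8 additions
Total edits = 1 + 8 = 9

9


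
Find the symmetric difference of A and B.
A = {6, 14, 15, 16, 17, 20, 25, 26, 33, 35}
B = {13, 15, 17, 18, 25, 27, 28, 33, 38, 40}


Set A = {6, 14, 15, 16, 17, 20, 25, 26, 33, 35}
Set B = {13, 15, 17, 18, 25, 27, 28, 33, 38, 40}
A △ B = (A \ B) ∪ (B \ A)
Elements in A but not B: {6, 14, 16, 20, 26, 35}
Elements in B but not A: {13, 18, 27, 28, 38, 40}
A △ B = {6, 13, 14, 16, 18, 20, 26, 27, 28, 35, 38, 40}

{6, 13, 14, 16, 18, 20, 26, 27, 28, 35, 38, 40}


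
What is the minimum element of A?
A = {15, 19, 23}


Set A = {15, 19, 23}
Elements in ascending order: 15, 19, 23
The smallest element is 15.

15


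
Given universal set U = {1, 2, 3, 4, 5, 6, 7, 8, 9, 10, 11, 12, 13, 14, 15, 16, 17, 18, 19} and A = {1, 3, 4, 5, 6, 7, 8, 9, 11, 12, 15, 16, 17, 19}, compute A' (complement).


Universal set U = {1, 2, 3, 4, 5, 6, 7, 8, 9, 10, 11, 12, 13, 14, 15, 16, 17, 18, 19}
Set A = {1, 3, 4, 5, 6, 7, 8, 9, 11, 12, 15, 16, 17, 19}
A' = U \ A = elements in U but not in A
Checking each element of U:
1 (in A, exclude), 2 (not in A, include), 3 (in A, exclude), 4 (in A, exclude), 5 (in A, exclude), 6 (in A, exclude), 7 (in A, exclude), 8 (in A, exclude), 9 (in A, exclude), 10 (not in A, include), 11 (in A, exclude), 12 (in A, exclude), 13 (not in A, include), 14 (not in A, include), 15 (in A, exclude), 16 (in A, exclude), 17 (in A, exclude), 18 (not in A, include), 19 (in A, exclude)
A' = {2, 10, 13, 14, 18}

{2, 10, 13, 14, 18}


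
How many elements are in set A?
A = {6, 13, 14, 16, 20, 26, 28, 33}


Set A = {6, 13, 14, 16, 20, 26, 28, 33}
Listing elements: 6, 13, 14, 16, 20, 26, 28, 33
Counting: 8 elements
|A| = 8

8


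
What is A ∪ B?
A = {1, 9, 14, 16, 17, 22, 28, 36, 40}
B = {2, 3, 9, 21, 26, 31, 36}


Set A = {1, 9, 14, 16, 17, 22, 28, 36, 40}
Set B = {2, 3, 9, 21, 26, 31, 36}
A ∪ B includes all elements in either set.
Elements from A: {1, 9, 14, 16, 17, 22, 28, 36, 40}
Elements from B not already included: {2, 3, 21, 26, 31}
A ∪ B = {1, 2, 3, 9, 14, 16, 17, 21, 22, 26, 28, 31, 36, 40}

{1, 2, 3, 9, 14, 16, 17, 21, 22, 26, 28, 31, 36, 40}


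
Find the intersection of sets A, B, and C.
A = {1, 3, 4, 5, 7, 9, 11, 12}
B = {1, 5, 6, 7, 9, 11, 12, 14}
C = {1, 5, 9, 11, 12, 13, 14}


Set A = {1, 3, 4, 5, 7, 9, 11, 12}
Set B = {1, 5, 6, 7, 9, 11, 12, 14}
Set C = {1, 5, 9, 11, 12, 13, 14}
First, A ∩ B = {1, 5, 7, 9, 11, 12}
Then, (A ∩ B) ∩ C = {1, 5, 9, 11, 12}

{1, 5, 9, 11, 12}


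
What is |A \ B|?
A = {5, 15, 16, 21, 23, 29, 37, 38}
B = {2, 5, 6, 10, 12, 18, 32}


Set A = {5, 15, 16, 21, 23, 29, 37, 38}
Set B = {2, 5, 6, 10, 12, 18, 32}
A \ B = {15, 16, 21, 23, 29, 37, 38}
|A \ B| = 7

7


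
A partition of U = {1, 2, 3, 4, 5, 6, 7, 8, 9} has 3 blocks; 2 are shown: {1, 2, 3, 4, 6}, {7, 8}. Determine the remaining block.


U = {1, 2, 3, 4, 5, 6, 7, 8, 9}
Shown blocks: {1, 2, 3, 4, 6}, {7, 8}
A partition's blocks are pairwise disjoint and cover U, so the missing block = U \ (union of shown blocks).
Union of shown blocks: {1, 2, 3, 4, 6, 7, 8}
Missing block = U \ (union) = {5, 9}

{5, 9}


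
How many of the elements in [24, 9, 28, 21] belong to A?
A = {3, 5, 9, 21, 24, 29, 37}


Set A = {3, 5, 9, 21, 24, 29, 37}
Candidates: [24, 9, 28, 21]
Check each candidate:
24 ∈ A, 9 ∈ A, 28 ∉ A, 21 ∈ A
Count of candidates in A: 3

3


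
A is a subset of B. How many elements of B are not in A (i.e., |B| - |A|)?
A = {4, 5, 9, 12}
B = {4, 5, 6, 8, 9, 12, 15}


Set A = {4, 5, 9, 12}, |A| = 4
Set B = {4, 5, 6, 8, 9, 12, 15}, |B| = 7
Since A ⊆ B: B \ A = {6, 8, 15}
|B| - |A| = 7 - 4 = 3

3


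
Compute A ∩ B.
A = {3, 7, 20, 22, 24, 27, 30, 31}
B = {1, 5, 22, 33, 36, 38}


Set A = {3, 7, 20, 22, 24, 27, 30, 31}
Set B = {1, 5, 22, 33, 36, 38}
A ∩ B includes only elements in both sets.
Check each element of A against B:
3 ✗, 7 ✗, 20 ✗, 22 ✓, 24 ✗, 27 ✗, 30 ✗, 31 ✗
A ∩ B = {22}

{22}


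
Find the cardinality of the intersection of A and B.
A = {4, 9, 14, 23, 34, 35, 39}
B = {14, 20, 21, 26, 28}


Set A = {4, 9, 14, 23, 34, 35, 39}
Set B = {14, 20, 21, 26, 28}
A ∩ B = {14}
|A ∩ B| = 1

1


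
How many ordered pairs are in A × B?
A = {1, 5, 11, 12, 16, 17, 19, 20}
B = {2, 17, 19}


Set A = {1, 5, 11, 12, 16, 17, 19, 20} has 8 elements.
Set B = {2, 17, 19} has 3 elements.
|A × B| = |A| × |B| = 8 × 3 = 24

24


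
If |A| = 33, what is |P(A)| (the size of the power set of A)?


The set has 33 elements.
The power set contains all possible subsets.
|P(A)| = 2^|A| = 2^33 = 8589934592

8589934592


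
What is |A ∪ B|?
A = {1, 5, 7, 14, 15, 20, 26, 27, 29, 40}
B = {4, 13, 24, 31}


Set A = {1, 5, 7, 14, 15, 20, 26, 27, 29, 40}, |A| = 10
Set B = {4, 13, 24, 31}, |B| = 4
A ∩ B = {}, |A ∩ B| = 0
|A ∪ B| = |A| + |B| - |A ∩ B| = 10 + 4 - 0 = 14

14


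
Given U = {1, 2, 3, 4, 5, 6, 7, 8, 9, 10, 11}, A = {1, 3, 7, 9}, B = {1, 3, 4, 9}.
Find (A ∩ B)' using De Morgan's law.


U = {1, 2, 3, 4, 5, 6, 7, 8, 9, 10, 11}
A = {1, 3, 7, 9}, B = {1, 3, 4, 9}
A ∩ B = {1, 3, 9}
(A ∩ B)' = U \ (A ∩ B) = {2, 4, 5, 6, 7, 8, 10, 11}
Verification via A' ∪ B': A' = {2, 4, 5, 6, 8, 10, 11}, B' = {2, 5, 6, 7, 8, 10, 11}
A' ∪ B' = {2, 4, 5, 6, 7, 8, 10, 11} ✓

{2, 4, 5, 6, 7, 8, 10, 11}


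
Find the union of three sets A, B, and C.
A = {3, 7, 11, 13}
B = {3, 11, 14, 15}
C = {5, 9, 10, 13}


Set A = {3, 7, 11, 13}
Set B = {3, 11, 14, 15}
Set C = {5, 9, 10, 13}
First, A ∪ B = {3, 7, 11, 13, 14, 15}
Then, (A ∪ B) ∪ C = {3, 5, 7, 9, 10, 11, 13, 14, 15}

{3, 5, 7, 9, 10, 11, 13, 14, 15}


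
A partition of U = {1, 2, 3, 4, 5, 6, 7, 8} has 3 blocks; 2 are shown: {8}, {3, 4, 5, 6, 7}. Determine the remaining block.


U = {1, 2, 3, 4, 5, 6, 7, 8}
Shown blocks: {8}, {3, 4, 5, 6, 7}
A partition's blocks are pairwise disjoint and cover U, so the missing block = U \ (union of shown blocks).
Union of shown blocks: {3, 4, 5, 6, 7, 8}
Missing block = U \ (union) = {1, 2}

{1, 2}


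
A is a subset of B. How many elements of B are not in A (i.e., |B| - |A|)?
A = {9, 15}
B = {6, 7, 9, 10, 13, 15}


Set A = {9, 15}, |A| = 2
Set B = {6, 7, 9, 10, 13, 15}, |B| = 6
Since A ⊆ B: B \ A = {6, 7, 10, 13}
|B| - |A| = 6 - 2 = 4

4


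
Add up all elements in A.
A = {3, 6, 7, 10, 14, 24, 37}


Set A = {3, 6, 7, 10, 14, 24, 37}
Sum = 3 + 6 + 7 + 10 + 14 + 24 + 37 = 101

101


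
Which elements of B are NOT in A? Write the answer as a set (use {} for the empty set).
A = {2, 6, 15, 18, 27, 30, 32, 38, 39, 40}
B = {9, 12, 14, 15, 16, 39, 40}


Set A = {2, 6, 15, 18, 27, 30, 32, 38, 39, 40}
Set B = {9, 12, 14, 15, 16, 39, 40}
Check each element of B against A:
9 ∉ A (include), 12 ∉ A (include), 14 ∉ A (include), 15 ∈ A, 16 ∉ A (include), 39 ∈ A, 40 ∈ A
Elements of B not in A: {9, 12, 14, 16}

{9, 12, 14, 16}


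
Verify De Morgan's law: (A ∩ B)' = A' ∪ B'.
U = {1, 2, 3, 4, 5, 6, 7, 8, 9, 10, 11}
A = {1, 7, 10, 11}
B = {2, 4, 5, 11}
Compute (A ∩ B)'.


U = {1, 2, 3, 4, 5, 6, 7, 8, 9, 10, 11}
A = {1, 7, 10, 11}, B = {2, 4, 5, 11}
A ∩ B = {11}
(A ∩ B)' = U \ (A ∩ B) = {1, 2, 3, 4, 5, 6, 7, 8, 9, 10}
Verification via A' ∪ B': A' = {2, 3, 4, 5, 6, 8, 9}, B' = {1, 3, 6, 7, 8, 9, 10}
A' ∪ B' = {1, 2, 3, 4, 5, 6, 7, 8, 9, 10} ✓

{1, 2, 3, 4, 5, 6, 7, 8, 9, 10}


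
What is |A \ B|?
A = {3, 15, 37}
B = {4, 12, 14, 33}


Set A = {3, 15, 37}
Set B = {4, 12, 14, 33}
A \ B = {3, 15, 37}
|A \ B| = 3

3


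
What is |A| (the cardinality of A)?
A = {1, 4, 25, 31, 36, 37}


Set A = {1, 4, 25, 31, 36, 37}
Listing elements: 1, 4, 25, 31, 36, 37
Counting: 6 elements
|A| = 6

6


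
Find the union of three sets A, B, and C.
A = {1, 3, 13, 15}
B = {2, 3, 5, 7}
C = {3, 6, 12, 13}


Set A = {1, 3, 13, 15}
Set B = {2, 3, 5, 7}
Set C = {3, 6, 12, 13}
First, A ∪ B = {1, 2, 3, 5, 7, 13, 15}
Then, (A ∪ B) ∪ C = {1, 2, 3, 5, 6, 7, 12, 13, 15}

{1, 2, 3, 5, 6, 7, 12, 13, 15}


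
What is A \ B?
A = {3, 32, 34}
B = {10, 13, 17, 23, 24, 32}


Set A = {3, 32, 34}
Set B = {10, 13, 17, 23, 24, 32}
A \ B includes elements in A that are not in B.
Check each element of A:
3 (not in B, keep), 32 (in B, remove), 34 (not in B, keep)
A \ B = {3, 34}

{3, 34}


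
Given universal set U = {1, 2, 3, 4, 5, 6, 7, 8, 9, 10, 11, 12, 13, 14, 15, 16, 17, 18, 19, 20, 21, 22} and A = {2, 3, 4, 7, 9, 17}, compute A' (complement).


Universal set U = {1, 2, 3, 4, 5, 6, 7, 8, 9, 10, 11, 12, 13, 14, 15, 16, 17, 18, 19, 20, 21, 22}
Set A = {2, 3, 4, 7, 9, 17}
A' = U \ A = elements in U but not in A
Checking each element of U:
1 (not in A, include), 2 (in A, exclude), 3 (in A, exclude), 4 (in A, exclude), 5 (not in A, include), 6 (not in A, include), 7 (in A, exclude), 8 (not in A, include), 9 (in A, exclude), 10 (not in A, include), 11 (not in A, include), 12 (not in A, include), 13 (not in A, include), 14 (not in A, include), 15 (not in A, include), 16 (not in A, include), 17 (in A, exclude), 18 (not in A, include), 19 (not in A, include), 20 (not in A, include), 21 (not in A, include), 22 (not in A, include)
A' = {1, 5, 6, 8, 10, 11, 12, 13, 14, 15, 16, 18, 19, 20, 21, 22}

{1, 5, 6, 8, 10, 11, 12, 13, 14, 15, 16, 18, 19, 20, 21, 22}


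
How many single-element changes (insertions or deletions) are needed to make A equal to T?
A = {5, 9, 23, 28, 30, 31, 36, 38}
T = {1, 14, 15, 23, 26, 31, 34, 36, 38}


Set A = {5, 9, 23, 28, 30, 31, 36, 38}
Set T = {1, 14, 15, 23, 26, 31, 34, 36, 38}
Elements to remove from A (in A, not in T): {5, 9, 28, 30} → 4 removals
Elements to add to A (in T, not in A): {1, 14, 15, 26, 34} → 5 additions
Total edits = 4 + 5 = 9

9


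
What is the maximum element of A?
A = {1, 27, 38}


Set A = {1, 27, 38}
Elements in ascending order: 1, 27, 38
The largest element is 38.

38


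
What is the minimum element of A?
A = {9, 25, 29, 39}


Set A = {9, 25, 29, 39}
Elements in ascending order: 9, 25, 29, 39
The smallest element is 9.

9


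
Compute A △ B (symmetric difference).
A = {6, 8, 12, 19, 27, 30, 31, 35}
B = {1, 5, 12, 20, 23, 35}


Set A = {6, 8, 12, 19, 27, 30, 31, 35}
Set B = {1, 5, 12, 20, 23, 35}
A △ B = (A \ B) ∪ (B \ A)
Elements in A but not B: {6, 8, 19, 27, 30, 31}
Elements in B but not A: {1, 5, 20, 23}
A △ B = {1, 5, 6, 8, 19, 20, 23, 27, 30, 31}

{1, 5, 6, 8, 19, 20, 23, 27, 30, 31}


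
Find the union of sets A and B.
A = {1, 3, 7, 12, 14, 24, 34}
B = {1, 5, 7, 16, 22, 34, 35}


Set A = {1, 3, 7, 12, 14, 24, 34}
Set B = {1, 5, 7, 16, 22, 34, 35}
A ∪ B includes all elements in either set.
Elements from A: {1, 3, 7, 12, 14, 24, 34}
Elements from B not already included: {5, 16, 22, 35}
A ∪ B = {1, 3, 5, 7, 12, 14, 16, 22, 24, 34, 35}

{1, 3, 5, 7, 12, 14, 16, 22, 24, 34, 35}


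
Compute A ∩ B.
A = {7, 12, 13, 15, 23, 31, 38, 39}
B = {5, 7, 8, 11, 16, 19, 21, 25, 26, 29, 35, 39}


Set A = {7, 12, 13, 15, 23, 31, 38, 39}
Set B = {5, 7, 8, 11, 16, 19, 21, 25, 26, 29, 35, 39}
A ∩ B includes only elements in both sets.
Check each element of A against B:
7 ✓, 12 ✗, 13 ✗, 15 ✗, 23 ✗, 31 ✗, 38 ✗, 39 ✓
A ∩ B = {7, 39}

{7, 39}


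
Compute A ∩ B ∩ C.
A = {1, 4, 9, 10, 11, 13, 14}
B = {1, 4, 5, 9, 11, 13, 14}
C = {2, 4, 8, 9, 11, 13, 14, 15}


Set A = {1, 4, 9, 10, 11, 13, 14}
Set B = {1, 4, 5, 9, 11, 13, 14}
Set C = {2, 4, 8, 9, 11, 13, 14, 15}
First, A ∩ B = {1, 4, 9, 11, 13, 14}
Then, (A ∩ B) ∩ C = {4, 9, 11, 13, 14}

{4, 9, 11, 13, 14}


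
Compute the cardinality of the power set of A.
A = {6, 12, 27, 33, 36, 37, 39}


Set A = {6, 12, 27, 33, 36, 37, 39}
|A| = 7
The power set P(A) contains all subsets of A.
|P(A)| = 2^|A| = 2^7 = 128

128


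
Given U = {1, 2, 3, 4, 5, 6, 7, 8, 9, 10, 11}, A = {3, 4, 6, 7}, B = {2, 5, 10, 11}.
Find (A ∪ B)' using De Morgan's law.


U = {1, 2, 3, 4, 5, 6, 7, 8, 9, 10, 11}
A = {3, 4, 6, 7}, B = {2, 5, 10, 11}
A ∪ B = {2, 3, 4, 5, 6, 7, 10, 11}
(A ∪ B)' = U \ (A ∪ B) = {1, 8, 9}
Verification via A' ∩ B': A' = {1, 2, 5, 8, 9, 10, 11}, B' = {1, 3, 4, 6, 7, 8, 9}
A' ∩ B' = {1, 8, 9} ✓

{1, 8, 9}


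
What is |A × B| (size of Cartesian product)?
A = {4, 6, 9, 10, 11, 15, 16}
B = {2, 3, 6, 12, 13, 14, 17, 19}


Set A = {4, 6, 9, 10, 11, 15, 16} has 7 elements.
Set B = {2, 3, 6, 12, 13, 14, 17, 19} has 8 elements.
|A × B| = |A| × |B| = 7 × 8 = 56

56


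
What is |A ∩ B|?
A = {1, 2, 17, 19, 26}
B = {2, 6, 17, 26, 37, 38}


Set A = {1, 2, 17, 19, 26}
Set B = {2, 6, 17, 26, 37, 38}
A ∩ B = {2, 17, 26}
|A ∩ B| = 3

3


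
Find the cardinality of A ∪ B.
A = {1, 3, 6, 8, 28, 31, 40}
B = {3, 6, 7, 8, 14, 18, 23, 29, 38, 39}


Set A = {1, 3, 6, 8, 28, 31, 40}, |A| = 7
Set B = {3, 6, 7, 8, 14, 18, 23, 29, 38, 39}, |B| = 10
A ∩ B = {3, 6, 8}, |A ∩ B| = 3
|A ∪ B| = |A| + |B| - |A ∩ B| = 7 + 10 - 3 = 14

14


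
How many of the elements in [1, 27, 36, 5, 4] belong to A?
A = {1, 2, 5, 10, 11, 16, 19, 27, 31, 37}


Set A = {1, 2, 5, 10, 11, 16, 19, 27, 31, 37}
Candidates: [1, 27, 36, 5, 4]
Check each candidate:
1 ∈ A, 27 ∈ A, 36 ∉ A, 5 ∈ A, 4 ∉ A
Count of candidates in A: 3

3


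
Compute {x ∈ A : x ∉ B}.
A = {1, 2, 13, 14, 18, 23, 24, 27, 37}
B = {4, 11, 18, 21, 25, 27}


Set A = {1, 2, 13, 14, 18, 23, 24, 27, 37}
Set B = {4, 11, 18, 21, 25, 27}
Check each element of A against B:
1 ∉ B (include), 2 ∉ B (include), 13 ∉ B (include), 14 ∉ B (include), 18 ∈ B, 23 ∉ B (include), 24 ∉ B (include), 27 ∈ B, 37 ∉ B (include)
Elements of A not in B: {1, 2, 13, 14, 23, 24, 37}

{1, 2, 13, 14, 23, 24, 37}


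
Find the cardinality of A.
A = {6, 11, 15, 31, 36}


Set A = {6, 11, 15, 31, 36}
Listing elements: 6, 11, 15, 31, 36
Counting: 5 elements
|A| = 5

5


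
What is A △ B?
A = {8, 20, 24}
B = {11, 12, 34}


Set A = {8, 20, 24}
Set B = {11, 12, 34}
A △ B = (A \ B) ∪ (B \ A)
Elements in A but not B: {8, 20, 24}
Elements in B but not A: {11, 12, 34}
A △ B = {8, 11, 12, 20, 24, 34}

{8, 11, 12, 20, 24, 34}


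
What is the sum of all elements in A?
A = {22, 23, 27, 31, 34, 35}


Set A = {22, 23, 27, 31, 34, 35}
Sum = 22 + 23 + 27 + 31 + 34 + 35 = 172

172


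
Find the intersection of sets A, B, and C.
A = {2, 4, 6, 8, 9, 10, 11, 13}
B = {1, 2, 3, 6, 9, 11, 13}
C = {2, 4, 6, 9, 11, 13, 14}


Set A = {2, 4, 6, 8, 9, 10, 11, 13}
Set B = {1, 2, 3, 6, 9, 11, 13}
Set C = {2, 4, 6, 9, 11, 13, 14}
First, A ∩ B = {2, 6, 9, 11, 13}
Then, (A ∩ B) ∩ C = {2, 6, 9, 11, 13}

{2, 6, 9, 11, 13}


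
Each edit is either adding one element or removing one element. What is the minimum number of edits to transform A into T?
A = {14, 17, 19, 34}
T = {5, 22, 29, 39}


Set A = {14, 17, 19, 34}
Set T = {5, 22, 29, 39}
Elements to remove from A (in A, not in T): {14, 17, 19, 34} → 4 removals
Elements to add to A (in T, not in A): {5, 22, 29, 39} → 4 additions
Total edits = 4 + 4 = 8

8


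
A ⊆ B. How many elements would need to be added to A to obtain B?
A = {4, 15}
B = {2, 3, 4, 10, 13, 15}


Set A = {4, 15}, |A| = 2
Set B = {2, 3, 4, 10, 13, 15}, |B| = 6
Since A ⊆ B: B \ A = {2, 3, 10, 13}
|B| - |A| = 6 - 2 = 4

4


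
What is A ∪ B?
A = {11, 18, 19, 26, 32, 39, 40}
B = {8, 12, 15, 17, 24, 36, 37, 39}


Set A = {11, 18, 19, 26, 32, 39, 40}
Set B = {8, 12, 15, 17, 24, 36, 37, 39}
A ∪ B includes all elements in either set.
Elements from A: {11, 18, 19, 26, 32, 39, 40}
Elements from B not already included: {8, 12, 15, 17, 24, 36, 37}
A ∪ B = {8, 11, 12, 15, 17, 18, 19, 24, 26, 32, 36, 37, 39, 40}

{8, 11, 12, 15, 17, 18, 19, 24, 26, 32, 36, 37, 39, 40}


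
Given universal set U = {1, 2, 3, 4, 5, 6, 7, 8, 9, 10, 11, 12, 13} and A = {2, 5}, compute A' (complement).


Universal set U = {1, 2, 3, 4, 5, 6, 7, 8, 9, 10, 11, 12, 13}
Set A = {2, 5}
A' = U \ A = elements in U but not in A
Checking each element of U:
1 (not in A, include), 2 (in A, exclude), 3 (not in A, include), 4 (not in A, include), 5 (in A, exclude), 6 (not in A, include), 7 (not in A, include), 8 (not in A, include), 9 (not in A, include), 10 (not in A, include), 11 (not in A, include), 12 (not in A, include), 13 (not in A, include)
A' = {1, 3, 4, 6, 7, 8, 9, 10, 11, 12, 13}

{1, 3, 4, 6, 7, 8, 9, 10, 11, 12, 13}


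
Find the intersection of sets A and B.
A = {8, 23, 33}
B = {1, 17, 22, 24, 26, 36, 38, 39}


Set A = {8, 23, 33}
Set B = {1, 17, 22, 24, 26, 36, 38, 39}
A ∩ B includes only elements in both sets.
Check each element of A against B:
8 ✗, 23 ✗, 33 ✗
A ∩ B = {}

{}


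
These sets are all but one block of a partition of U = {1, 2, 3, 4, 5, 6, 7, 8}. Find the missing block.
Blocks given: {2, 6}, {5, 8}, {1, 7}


U = {1, 2, 3, 4, 5, 6, 7, 8}
Shown blocks: {2, 6}, {5, 8}, {1, 7}
A partition's blocks are pairwise disjoint and cover U, so the missing block = U \ (union of shown blocks).
Union of shown blocks: {1, 2, 5, 6, 7, 8}
Missing block = U \ (union) = {3, 4}

{3, 4}


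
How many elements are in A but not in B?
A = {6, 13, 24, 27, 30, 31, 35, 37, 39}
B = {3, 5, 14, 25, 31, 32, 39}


Set A = {6, 13, 24, 27, 30, 31, 35, 37, 39}
Set B = {3, 5, 14, 25, 31, 32, 39}
A \ B = {6, 13, 24, 27, 30, 35, 37}
|A \ B| = 7

7


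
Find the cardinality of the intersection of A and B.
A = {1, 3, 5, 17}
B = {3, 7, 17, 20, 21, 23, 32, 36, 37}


Set A = {1, 3, 5, 17}
Set B = {3, 7, 17, 20, 21, 23, 32, 36, 37}
A ∩ B = {3, 17}
|A ∩ B| = 2

2


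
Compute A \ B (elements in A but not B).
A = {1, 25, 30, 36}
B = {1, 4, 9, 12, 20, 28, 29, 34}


Set A = {1, 25, 30, 36}
Set B = {1, 4, 9, 12, 20, 28, 29, 34}
A \ B includes elements in A that are not in B.
Check each element of A:
1 (in B, remove), 25 (not in B, keep), 30 (not in B, keep), 36 (not in B, keep)
A \ B = {25, 30, 36}

{25, 30, 36}


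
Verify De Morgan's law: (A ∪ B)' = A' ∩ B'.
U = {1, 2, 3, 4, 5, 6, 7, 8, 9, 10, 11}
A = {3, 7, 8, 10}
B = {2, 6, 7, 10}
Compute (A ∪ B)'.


U = {1, 2, 3, 4, 5, 6, 7, 8, 9, 10, 11}
A = {3, 7, 8, 10}, B = {2, 6, 7, 10}
A ∪ B = {2, 3, 6, 7, 8, 10}
(A ∪ B)' = U \ (A ∪ B) = {1, 4, 5, 9, 11}
Verification via A' ∩ B': A' = {1, 2, 4, 5, 6, 9, 11}, B' = {1, 3, 4, 5, 8, 9, 11}
A' ∩ B' = {1, 4, 5, 9, 11} ✓

{1, 4, 5, 9, 11}


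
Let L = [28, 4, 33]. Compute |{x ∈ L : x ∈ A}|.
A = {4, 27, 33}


Set A = {4, 27, 33}
Candidates: [28, 4, 33]
Check each candidate:
28 ∉ A, 4 ∈ A, 33 ∈ A
Count of candidates in A: 2

2


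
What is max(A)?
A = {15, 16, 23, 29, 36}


Set A = {15, 16, 23, 29, 36}
Elements in ascending order: 15, 16, 23, 29, 36
The largest element is 36.

36


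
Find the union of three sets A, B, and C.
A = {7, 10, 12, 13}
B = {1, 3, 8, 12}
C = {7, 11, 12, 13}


Set A = {7, 10, 12, 13}
Set B = {1, 3, 8, 12}
Set C = {7, 11, 12, 13}
First, A ∪ B = {1, 3, 7, 8, 10, 12, 13}
Then, (A ∪ B) ∪ C = {1, 3, 7, 8, 10, 11, 12, 13}

{1, 3, 7, 8, 10, 11, 12, 13}


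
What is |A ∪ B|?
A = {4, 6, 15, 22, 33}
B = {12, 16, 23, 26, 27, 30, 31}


Set A = {4, 6, 15, 22, 33}, |A| = 5
Set B = {12, 16, 23, 26, 27, 30, 31}, |B| = 7
A ∩ B = {}, |A ∩ B| = 0
|A ∪ B| = |A| + |B| - |A ∩ B| = 5 + 7 - 0 = 12

12


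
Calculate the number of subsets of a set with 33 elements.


The set has 33 elements.
The power set contains all possible subsets.
|P(A)| = 2^|A| = 2^33 = 8589934592

8589934592


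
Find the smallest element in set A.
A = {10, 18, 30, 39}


Set A = {10, 18, 30, 39}
Elements in ascending order: 10, 18, 30, 39
The smallest element is 10.

10


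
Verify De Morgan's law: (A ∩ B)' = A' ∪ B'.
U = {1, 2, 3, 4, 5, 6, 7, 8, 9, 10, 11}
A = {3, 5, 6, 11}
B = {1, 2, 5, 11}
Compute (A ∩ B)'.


U = {1, 2, 3, 4, 5, 6, 7, 8, 9, 10, 11}
A = {3, 5, 6, 11}, B = {1, 2, 5, 11}
A ∩ B = {5, 11}
(A ∩ B)' = U \ (A ∩ B) = {1, 2, 3, 4, 6, 7, 8, 9, 10}
Verification via A' ∪ B': A' = {1, 2, 4, 7, 8, 9, 10}, B' = {3, 4, 6, 7, 8, 9, 10}
A' ∪ B' = {1, 2, 3, 4, 6, 7, 8, 9, 10} ✓

{1, 2, 3, 4, 6, 7, 8, 9, 10}


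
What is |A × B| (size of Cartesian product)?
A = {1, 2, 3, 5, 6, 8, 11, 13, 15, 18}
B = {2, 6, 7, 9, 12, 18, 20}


Set A = {1, 2, 3, 5, 6, 8, 11, 13, 15, 18} has 10 elements.
Set B = {2, 6, 7, 9, 12, 18, 20} has 7 elements.
|A × B| = |A| × |B| = 10 × 7 = 70

70


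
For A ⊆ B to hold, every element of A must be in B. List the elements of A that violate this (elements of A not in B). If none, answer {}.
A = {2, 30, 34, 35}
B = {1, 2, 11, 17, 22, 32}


Set A = {2, 30, 34, 35}
Set B = {1, 2, 11, 17, 22, 32}
Check each element of A against B:
2 ∈ B, 30 ∉ B (include), 34 ∉ B (include), 35 ∉ B (include)
Elements of A not in B: {30, 34, 35}

{30, 34, 35}


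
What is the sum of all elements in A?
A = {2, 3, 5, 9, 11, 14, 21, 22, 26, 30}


Set A = {2, 3, 5, 9, 11, 14, 21, 22, 26, 30}
Sum = 2 + 3 + 5 + 9 + 11 + 14 + 21 + 22 + 26 + 30 = 143

143


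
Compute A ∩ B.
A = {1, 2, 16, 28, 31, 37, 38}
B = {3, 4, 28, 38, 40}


Set A = {1, 2, 16, 28, 31, 37, 38}
Set B = {3, 4, 28, 38, 40}
A ∩ B includes only elements in both sets.
Check each element of A against B:
1 ✗, 2 ✗, 16 ✗, 28 ✓, 31 ✗, 37 ✗, 38 ✓
A ∩ B = {28, 38}

{28, 38}


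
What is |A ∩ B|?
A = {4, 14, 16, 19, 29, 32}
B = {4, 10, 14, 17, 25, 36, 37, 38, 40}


Set A = {4, 14, 16, 19, 29, 32}
Set B = {4, 10, 14, 17, 25, 36, 37, 38, 40}
A ∩ B = {4, 14}
|A ∩ B| = 2

2


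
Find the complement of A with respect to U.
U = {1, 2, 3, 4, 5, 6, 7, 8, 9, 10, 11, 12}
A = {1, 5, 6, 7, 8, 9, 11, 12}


Universal set U = {1, 2, 3, 4, 5, 6, 7, 8, 9, 10, 11, 12}
Set A = {1, 5, 6, 7, 8, 9, 11, 12}
A' = U \ A = elements in U but not in A
Checking each element of U:
1 (in A, exclude), 2 (not in A, include), 3 (not in A, include), 4 (not in A, include), 5 (in A, exclude), 6 (in A, exclude), 7 (in A, exclude), 8 (in A, exclude), 9 (in A, exclude), 10 (not in A, include), 11 (in A, exclude), 12 (in A, exclude)
A' = {2, 3, 4, 10}

{2, 3, 4, 10}


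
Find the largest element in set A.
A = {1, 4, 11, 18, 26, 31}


Set A = {1, 4, 11, 18, 26, 31}
Elements in ascending order: 1, 4, 11, 18, 26, 31
The largest element is 31.

31


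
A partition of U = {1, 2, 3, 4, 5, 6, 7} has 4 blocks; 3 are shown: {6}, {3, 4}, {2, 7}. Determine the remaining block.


U = {1, 2, 3, 4, 5, 6, 7}
Shown blocks: {6}, {3, 4}, {2, 7}
A partition's blocks are pairwise disjoint and cover U, so the missing block = U \ (union of shown blocks).
Union of shown blocks: {2, 3, 4, 6, 7}
Missing block = U \ (union) = {1, 5}

{1, 5}


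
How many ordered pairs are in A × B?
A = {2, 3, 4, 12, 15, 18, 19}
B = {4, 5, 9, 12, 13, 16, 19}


Set A = {2, 3, 4, 12, 15, 18, 19} has 7 elements.
Set B = {4, 5, 9, 12, 13, 16, 19} has 7 elements.
|A × B| = |A| × |B| = 7 × 7 = 49

49


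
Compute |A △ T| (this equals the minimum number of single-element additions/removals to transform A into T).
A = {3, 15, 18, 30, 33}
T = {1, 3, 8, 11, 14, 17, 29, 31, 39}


Set A = {3, 15, 18, 30, 33}
Set T = {1, 3, 8, 11, 14, 17, 29, 31, 39}
Elements to remove from A (in A, not in T): {15, 18, 30, 33} → 4 removals
Elements to add to A (in T, not in A): {1, 8, 11, 14, 17, 29, 31, 39} → 8 additions
Total edits = 4 + 8 = 12

12


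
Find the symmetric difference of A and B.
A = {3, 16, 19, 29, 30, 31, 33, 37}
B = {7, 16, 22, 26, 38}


Set A = {3, 16, 19, 29, 30, 31, 33, 37}
Set B = {7, 16, 22, 26, 38}
A △ B = (A \ B) ∪ (B \ A)
Elements in A but not B: {3, 19, 29, 30, 31, 33, 37}
Elements in B but not A: {7, 22, 26, 38}
A △ B = {3, 7, 19, 22, 26, 29, 30, 31, 33, 37, 38}

{3, 7, 19, 22, 26, 29, 30, 31, 33, 37, 38}


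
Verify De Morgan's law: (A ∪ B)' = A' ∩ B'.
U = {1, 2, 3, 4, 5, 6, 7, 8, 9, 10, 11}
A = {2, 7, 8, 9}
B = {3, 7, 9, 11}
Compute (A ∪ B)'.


U = {1, 2, 3, 4, 5, 6, 7, 8, 9, 10, 11}
A = {2, 7, 8, 9}, B = {3, 7, 9, 11}
A ∪ B = {2, 3, 7, 8, 9, 11}
(A ∪ B)' = U \ (A ∪ B) = {1, 4, 5, 6, 10}
Verification via A' ∩ B': A' = {1, 3, 4, 5, 6, 10, 11}, B' = {1, 2, 4, 5, 6, 8, 10}
A' ∩ B' = {1, 4, 5, 6, 10} ✓

{1, 4, 5, 6, 10}


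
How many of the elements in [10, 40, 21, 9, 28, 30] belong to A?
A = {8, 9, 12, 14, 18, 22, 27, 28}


Set A = {8, 9, 12, 14, 18, 22, 27, 28}
Candidates: [10, 40, 21, 9, 28, 30]
Check each candidate:
10 ∉ A, 40 ∉ A, 21 ∉ A, 9 ∈ A, 28 ∈ A, 30 ∉ A
Count of candidates in A: 2

2


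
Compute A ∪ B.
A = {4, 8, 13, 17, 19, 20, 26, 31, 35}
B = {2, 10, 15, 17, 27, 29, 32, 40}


Set A = {4, 8, 13, 17, 19, 20, 26, 31, 35}
Set B = {2, 10, 15, 17, 27, 29, 32, 40}
A ∪ B includes all elements in either set.
Elements from A: {4, 8, 13, 17, 19, 20, 26, 31, 35}
Elements from B not already included: {2, 10, 15, 27, 29, 32, 40}
A ∪ B = {2, 4, 8, 10, 13, 15, 17, 19, 20, 26, 27, 29, 31, 32, 35, 40}

{2, 4, 8, 10, 13, 15, 17, 19, 20, 26, 27, 29, 31, 32, 35, 40}
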